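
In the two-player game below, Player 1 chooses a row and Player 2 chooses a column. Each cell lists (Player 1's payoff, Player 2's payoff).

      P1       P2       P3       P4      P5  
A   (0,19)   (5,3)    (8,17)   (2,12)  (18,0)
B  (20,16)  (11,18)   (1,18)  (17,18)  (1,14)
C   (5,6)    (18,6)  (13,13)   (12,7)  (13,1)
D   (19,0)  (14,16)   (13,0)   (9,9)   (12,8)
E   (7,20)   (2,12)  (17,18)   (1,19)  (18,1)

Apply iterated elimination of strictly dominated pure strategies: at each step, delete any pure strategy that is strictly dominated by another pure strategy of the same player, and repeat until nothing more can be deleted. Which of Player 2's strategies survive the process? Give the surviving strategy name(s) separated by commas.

P1, P2, P3, P4

Player 2's strategy P5 is strictly dominated by P2 (A: 3>0, B: 18>14, C: 6>1, D: 16>8, E: 12>1) and is removed.
Row A is eliminated: C beats it against every remaining column (P1: 5>0, P2: 18>5, P3: 13>8, P4: 12>2).
Among the remaining strategies, none is strictly dominated by another pure strategy of the same player, so the elimination stops.
Surviving strategies — Player 1: {B, C, D, E}; Player 2: {P1, P2, P3, P4}.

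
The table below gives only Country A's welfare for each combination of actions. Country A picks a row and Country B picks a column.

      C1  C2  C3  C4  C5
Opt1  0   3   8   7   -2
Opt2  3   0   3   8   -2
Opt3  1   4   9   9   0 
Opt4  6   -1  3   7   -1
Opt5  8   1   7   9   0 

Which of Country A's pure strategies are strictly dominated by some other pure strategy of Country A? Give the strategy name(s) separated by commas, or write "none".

Opt1: dominated, since Opt3 does at least as well everywhere (C1: 1>0, C2: 4>3, C3: 9>8, C4: 9>7, C5: 0>-2).
Opt2 is strictly dominated by Opt5 (C1: 8>3, C2: 1>0, C3: 7>3, C4: 9>8, C5: 0>-2).
Nothing dominates Opt3: Opt1 at C1 (1>0); Opt2 at C2 (4>0); Opt4 at C2 (4>-1); Opt5 at C2 (4>1).
Opt4: dominated, since Opt5 does at least as well everywhere (C1: 8>6, C2: 1>-1, C3: 7>3, C4: 9>7, C5: 0>-1).
Opt5 is not dominated — it holds its own against Opt1 at C1 (8>0); Opt2 at C1 (8>3); Opt3 at C1 (8>1); Opt4 at C1 (8>6).

Opt1, Opt2, Opt4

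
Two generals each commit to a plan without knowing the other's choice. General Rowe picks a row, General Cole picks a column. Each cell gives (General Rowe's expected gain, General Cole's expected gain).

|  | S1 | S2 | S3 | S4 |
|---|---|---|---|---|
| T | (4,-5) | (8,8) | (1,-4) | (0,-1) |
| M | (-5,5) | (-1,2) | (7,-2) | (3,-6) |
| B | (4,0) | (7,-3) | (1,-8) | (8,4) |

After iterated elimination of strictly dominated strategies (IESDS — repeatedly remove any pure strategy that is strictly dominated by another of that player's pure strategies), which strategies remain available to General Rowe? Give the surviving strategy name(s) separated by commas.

T, B

General Cole's strategy S3 is strictly dominated by S2 (T: 8>-4, M: 2>-2, B: -3>-8) and is removed.
General Rowe's strategy M is strictly dominated by B (S1: 4>-5, S2: 7>-1, S4: 8>3) and is removed.
General Cole's strategy S1 is strictly dominated by S4 (T: -1>-5, B: 4>0) and is removed.
Among the remaining strategies, none is strictly dominated by another pure strategy of the same player, so the elimination stops.
Surviving strategies — General Rowe: {T, B}; General Cole: {S2, S4}.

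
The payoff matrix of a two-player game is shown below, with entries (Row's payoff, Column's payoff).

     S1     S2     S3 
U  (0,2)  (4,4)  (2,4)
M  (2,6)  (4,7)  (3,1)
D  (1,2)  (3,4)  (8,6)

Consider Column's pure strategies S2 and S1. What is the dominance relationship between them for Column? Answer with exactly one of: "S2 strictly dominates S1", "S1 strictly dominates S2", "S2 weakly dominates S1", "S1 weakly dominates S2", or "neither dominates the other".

S2's payoffs vs S1's, by Row's action — U: 4>2, M: 7>6, D: 4>2.
S2 gives a strictly higher payoff against every action of Row, so S2 strictly dominates S1.

S2 strictly dominates S1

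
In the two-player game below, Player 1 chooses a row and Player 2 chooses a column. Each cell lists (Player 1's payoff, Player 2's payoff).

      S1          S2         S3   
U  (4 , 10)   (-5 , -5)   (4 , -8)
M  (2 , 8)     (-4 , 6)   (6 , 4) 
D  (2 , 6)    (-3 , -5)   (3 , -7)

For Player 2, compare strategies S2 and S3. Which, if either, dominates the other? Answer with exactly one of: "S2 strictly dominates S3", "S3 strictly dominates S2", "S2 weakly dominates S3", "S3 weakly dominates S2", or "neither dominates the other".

Compare S2 to S3 across each opponent action: U: -5>-8, M: 6>4, D: -5>-7.
Every comparison favours S2, so S2 strictly dominates S3.

S2 strictly dominates S3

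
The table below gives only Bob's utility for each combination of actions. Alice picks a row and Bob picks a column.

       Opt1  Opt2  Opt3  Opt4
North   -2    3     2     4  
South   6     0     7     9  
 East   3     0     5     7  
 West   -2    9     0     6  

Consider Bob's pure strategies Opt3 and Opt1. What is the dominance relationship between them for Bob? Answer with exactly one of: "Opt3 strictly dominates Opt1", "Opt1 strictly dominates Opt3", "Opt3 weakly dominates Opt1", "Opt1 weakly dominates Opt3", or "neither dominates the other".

Opt3's payoffs vs Opt1's, by Alice's action — North: 2>-2, South: 7>6, East: 5>3, West: 0>-2.
Opt3 gives a strictly higher payoff against each opponent action, so Opt3 strictly dominates Opt1.

Opt3 strictly dominates Opt1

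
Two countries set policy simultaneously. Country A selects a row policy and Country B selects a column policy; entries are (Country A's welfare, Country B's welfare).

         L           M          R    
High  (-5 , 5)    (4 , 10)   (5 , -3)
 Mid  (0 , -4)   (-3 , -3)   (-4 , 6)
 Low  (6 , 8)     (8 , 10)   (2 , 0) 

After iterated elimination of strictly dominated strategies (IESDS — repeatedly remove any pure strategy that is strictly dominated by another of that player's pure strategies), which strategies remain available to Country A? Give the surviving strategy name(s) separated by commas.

Low

Row Mid is eliminated: Low beats it against every remaining column (L: 6>0, M: 8>-3, R: 2>-4).
Column L is eliminated: M beats it against every remaining row (High: 10>5, Low: 10>8).
Column R is eliminated: M beats it against every remaining row (High: 10>-3, Low: 10>0).
Row High is eliminated: Low beats it against every remaining column (M: 8>4).
Among the remaining strategies, none is strictly dominated by another pure strategy of the same player, so the elimination stops.
Surviving strategies — Country A: {Low}; Country B: {M}.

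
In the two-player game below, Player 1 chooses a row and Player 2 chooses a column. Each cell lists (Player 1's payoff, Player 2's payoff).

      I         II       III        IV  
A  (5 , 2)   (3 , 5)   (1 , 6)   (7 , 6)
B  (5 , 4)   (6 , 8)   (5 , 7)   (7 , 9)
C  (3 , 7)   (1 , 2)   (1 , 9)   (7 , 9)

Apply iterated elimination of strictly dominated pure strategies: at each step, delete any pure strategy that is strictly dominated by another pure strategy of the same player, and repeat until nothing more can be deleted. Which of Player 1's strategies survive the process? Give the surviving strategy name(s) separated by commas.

A, B, C

Player 2's strategy I is strictly dominated by III (A: 6>2, B: 7>4, C: 9>7) and is removed.
Player 2's strategy II is strictly dominated by IV (A: 6>5, B: 9>8, C: 9>2) and is removed.
Among the remaining strategies, none is strictly dominated by another pure strategy of the same player, so the elimination stops.
Surviving strategies — Player 1: {A, B, C}; Player 2: {III, IV}.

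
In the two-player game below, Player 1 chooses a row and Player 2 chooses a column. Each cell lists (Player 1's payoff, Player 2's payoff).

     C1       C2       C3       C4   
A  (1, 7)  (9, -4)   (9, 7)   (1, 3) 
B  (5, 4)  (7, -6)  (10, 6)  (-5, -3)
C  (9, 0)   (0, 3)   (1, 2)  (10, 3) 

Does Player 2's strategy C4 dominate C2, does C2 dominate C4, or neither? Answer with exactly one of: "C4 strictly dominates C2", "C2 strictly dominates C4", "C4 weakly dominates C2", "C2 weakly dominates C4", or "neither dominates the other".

Compare C4 to C2 across every action of Player 1: A: 3>-4, B: -3>-6, C: 3=3.
C4 is at least as good everywhere and strictly better somewhere (tied only at C), so C4 weakly but not strictly dominates C2.

C4 weakly dominates C2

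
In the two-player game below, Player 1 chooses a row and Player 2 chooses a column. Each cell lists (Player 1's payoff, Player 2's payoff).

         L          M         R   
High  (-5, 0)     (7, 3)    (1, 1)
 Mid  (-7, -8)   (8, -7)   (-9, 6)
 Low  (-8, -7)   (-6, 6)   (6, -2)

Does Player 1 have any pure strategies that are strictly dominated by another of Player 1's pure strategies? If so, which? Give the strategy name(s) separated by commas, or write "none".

High: no other strategy beats it everywhere (Mid at L (-5>-7); Low at L (-5>-8)).
Mid is not dominated — it holds its own against High at M (8>7); Low at L (-7>-8).
Low is not dominated — it holds its own against High at R (6>1); Mid at R (6>-9).

none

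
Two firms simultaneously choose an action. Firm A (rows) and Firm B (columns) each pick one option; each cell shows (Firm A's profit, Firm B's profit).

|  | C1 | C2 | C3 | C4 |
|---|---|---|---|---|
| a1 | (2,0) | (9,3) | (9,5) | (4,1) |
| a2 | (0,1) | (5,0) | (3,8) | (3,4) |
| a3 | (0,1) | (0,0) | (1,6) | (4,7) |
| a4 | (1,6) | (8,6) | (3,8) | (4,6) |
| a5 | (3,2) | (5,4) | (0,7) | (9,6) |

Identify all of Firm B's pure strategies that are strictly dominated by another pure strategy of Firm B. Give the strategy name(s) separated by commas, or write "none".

C1 is strictly dominated by C3 (a1: 5>0, a2: 8>1, a3: 6>1, a4: 8>6, a5: 7>2).
C2: dominated, since C3 does at least as well everywhere (a1: 5>3, a2: 8>0, a3: 6>0, a4: 8>6, a5: 7>4).
C3 is not dominated — it holds its own against C1 at a1 (5>0); C2 at a1 (5>3); C4 at a1 (5>1).
Nothing dominates C4: C1 at a1 (1>0); C2 at a2 (4>0); C3 at a3 (7>6).

C1, C2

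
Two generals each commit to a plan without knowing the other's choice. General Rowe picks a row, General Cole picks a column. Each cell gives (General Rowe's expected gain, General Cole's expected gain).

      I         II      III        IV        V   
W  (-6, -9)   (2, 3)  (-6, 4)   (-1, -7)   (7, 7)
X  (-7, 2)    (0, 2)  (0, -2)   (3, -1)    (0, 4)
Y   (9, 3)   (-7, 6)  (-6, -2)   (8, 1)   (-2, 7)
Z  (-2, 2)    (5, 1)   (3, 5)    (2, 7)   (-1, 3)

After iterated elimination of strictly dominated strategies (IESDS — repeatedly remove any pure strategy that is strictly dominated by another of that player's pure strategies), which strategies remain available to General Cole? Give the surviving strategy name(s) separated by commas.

For General Cole, V strictly dominates I on the remaining rows (W: 7>-9, X: 4>2, Y: 7>3, Z: 3>2); eliminate I.
General Cole's strategy II is strictly dominated by V (W: 7>3, X: 4>2, Y: 7>6, Z: 3>1) and is removed.
Among the remaining strategies, none is strictly dominated by another pure strategy of the same player, so the elimination stops.
Surviving strategies — General Rowe: {W, X, Y, Z}; General Cole: {III, IV, V}.

III, IV, V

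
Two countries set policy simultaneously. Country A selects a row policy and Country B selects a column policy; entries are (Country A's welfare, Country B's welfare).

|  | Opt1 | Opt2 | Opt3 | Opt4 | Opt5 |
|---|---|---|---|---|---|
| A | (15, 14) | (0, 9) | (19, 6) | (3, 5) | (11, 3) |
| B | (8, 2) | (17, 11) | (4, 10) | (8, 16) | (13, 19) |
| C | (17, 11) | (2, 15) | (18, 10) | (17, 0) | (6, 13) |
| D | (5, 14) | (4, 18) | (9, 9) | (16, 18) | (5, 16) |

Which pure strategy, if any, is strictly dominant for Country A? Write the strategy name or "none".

A fails to dominate B at Opt2 (0<17).
B fails to dominate A at Opt1 (8<15).
C fails to dominate A at Opt3 (18<19).
D fails to dominate A at Opt1 (5<15).
No single strategy dominates all the others.

none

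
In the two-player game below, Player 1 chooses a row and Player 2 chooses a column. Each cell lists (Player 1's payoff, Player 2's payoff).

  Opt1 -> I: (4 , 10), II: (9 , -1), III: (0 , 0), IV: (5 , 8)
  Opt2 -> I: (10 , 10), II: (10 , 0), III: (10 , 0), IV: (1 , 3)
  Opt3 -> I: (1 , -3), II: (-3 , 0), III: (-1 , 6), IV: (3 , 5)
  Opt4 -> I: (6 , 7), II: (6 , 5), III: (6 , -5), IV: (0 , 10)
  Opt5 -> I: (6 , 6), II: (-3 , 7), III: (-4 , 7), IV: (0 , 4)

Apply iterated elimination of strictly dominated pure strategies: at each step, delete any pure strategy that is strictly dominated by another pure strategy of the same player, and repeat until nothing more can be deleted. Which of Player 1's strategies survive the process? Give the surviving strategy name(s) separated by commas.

Row Opt3 is eliminated: Opt1 beats it against every remaining column (I: 4>1, II: 9>-3, III: 0>-1, IV: 5>3).
Row Opt4 is eliminated: Opt2 beats it against every remaining column (I: 10>6, II: 10>6, III: 10>6, IV: 1>0).
Row Opt5 is eliminated: Opt2 beats it against every remaining column (I: 10>6, II: 10>-3, III: 10>-4, IV: 1>0).
Player 2's strategy II is strictly dominated by I (Opt1: 10>-1, Opt2: 10>0) and is removed.
Player 2's strategy III is strictly dominated by I (Opt1: 10>0, Opt2: 10>0) and is removed.
Player 2's strategy IV is strictly dominated by I (Opt1: 10>8, Opt2: 10>3) and is removed.
Player 1's strategy Opt1 is strictly dominated by Opt2 (I: 10>4) and is removed.
Among the remaining strategies, none is strictly dominated by another pure strategy of the same player, so the elimination stops.
Surviving strategies — Player 1: {Opt2}; Player 2: {I}.

Opt2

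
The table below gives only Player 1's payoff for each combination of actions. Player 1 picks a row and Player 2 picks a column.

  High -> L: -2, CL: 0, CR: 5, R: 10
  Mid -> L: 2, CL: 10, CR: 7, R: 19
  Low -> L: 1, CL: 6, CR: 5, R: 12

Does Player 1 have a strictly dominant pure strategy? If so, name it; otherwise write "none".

Mid

Mid vs High: L: 2>-2, CL: 10>0, CR: 7>5, R: 19>10.
Mid vs Low: L: 2>1, CL: 10>6, CR: 7>5, R: 19>12.
Mid strictly beats every other strategy against every opponent action, so it is strictly dominant.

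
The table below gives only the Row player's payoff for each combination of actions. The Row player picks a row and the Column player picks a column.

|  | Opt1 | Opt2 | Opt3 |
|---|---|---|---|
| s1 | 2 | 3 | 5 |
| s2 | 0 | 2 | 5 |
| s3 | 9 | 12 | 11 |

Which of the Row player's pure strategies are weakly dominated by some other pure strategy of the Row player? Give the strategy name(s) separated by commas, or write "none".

s1: dominated, since s3 does at least as well everywhere (Opt1: 9>2, Opt2: 12>3, Opt3: 11>5).
s1 weakly dominates s2 — Opt1: 2>0, Opt2: 3>2, Opt3: 5=5.
s3: no other strategy beats it everywhere (s1 at Opt1 (9>2); s2 at Opt1 (9>0)).

s1, s2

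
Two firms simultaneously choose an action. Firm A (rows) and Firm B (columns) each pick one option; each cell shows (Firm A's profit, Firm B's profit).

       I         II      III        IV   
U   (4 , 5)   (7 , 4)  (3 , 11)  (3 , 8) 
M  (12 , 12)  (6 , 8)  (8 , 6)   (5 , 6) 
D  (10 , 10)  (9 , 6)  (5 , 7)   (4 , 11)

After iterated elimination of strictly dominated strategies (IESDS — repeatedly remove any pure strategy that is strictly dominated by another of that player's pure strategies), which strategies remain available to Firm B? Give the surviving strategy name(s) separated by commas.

Row U is eliminated: D beats it against every remaining column (I: 10>4, II: 9>7, III: 5>3, IV: 4>3).
For Firm B, I strictly dominates II on the remaining rows (M: 12>8, D: 10>6); eliminate II.
Firm A's strategy D is strictly dominated by M (I: 12>10, III: 8>5, IV: 5>4) and is removed.
Firm B's strategy III is strictly dominated by I (M: 12>6) and is removed.
Column IV is eliminated: I beats it against every remaining row (M: 12>6).
Among the remaining strategies, none is strictly dominated by another pure strategy of the same player, so the elimination stops.
Surviving strategies — Firm A: {M}; Firm B: {I}.

I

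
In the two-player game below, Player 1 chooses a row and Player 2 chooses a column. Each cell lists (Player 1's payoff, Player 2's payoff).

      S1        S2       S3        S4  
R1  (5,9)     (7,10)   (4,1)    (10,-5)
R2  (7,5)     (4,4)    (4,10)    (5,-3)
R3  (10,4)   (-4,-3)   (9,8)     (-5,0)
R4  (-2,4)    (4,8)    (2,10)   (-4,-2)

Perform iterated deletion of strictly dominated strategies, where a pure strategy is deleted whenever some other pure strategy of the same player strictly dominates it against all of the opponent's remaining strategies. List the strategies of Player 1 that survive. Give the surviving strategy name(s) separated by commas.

R1, R2, R3

Row R4 is eliminated: R1 beats it against every remaining column (S1: 5>-2, S2: 7>4, S3: 4>2, S4: 10>-4).
Player 2's strategy S4 is strictly dominated by S1 (R1: 9>-5, R2: 5>-3, R3: 4>0) and is removed.
Among the remaining strategies, none is strictly dominated by another pure strategy of the same player, so the elimination stops.
Surviving strategies — Player 1: {R1, R2, R3}; Player 2: {S1, S2, S3}.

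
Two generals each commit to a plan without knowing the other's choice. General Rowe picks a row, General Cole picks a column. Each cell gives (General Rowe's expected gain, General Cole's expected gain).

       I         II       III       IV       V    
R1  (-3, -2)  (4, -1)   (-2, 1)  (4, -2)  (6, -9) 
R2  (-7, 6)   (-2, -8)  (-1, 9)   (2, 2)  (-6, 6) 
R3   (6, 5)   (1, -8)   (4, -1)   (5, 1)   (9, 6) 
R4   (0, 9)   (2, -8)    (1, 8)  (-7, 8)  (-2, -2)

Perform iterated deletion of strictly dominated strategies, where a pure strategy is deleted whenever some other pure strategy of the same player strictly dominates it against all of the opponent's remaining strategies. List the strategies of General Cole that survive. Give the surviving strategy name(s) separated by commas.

V

For General Rowe, R3 strictly dominates R2 on the remaining columns (I: 6>-7, II: 1>-2, III: 4>-1, IV: 5>2, V: 9>-6); eliminate R2.
General Cole's strategy II is strictly dominated by III (R1: 1>-1, R3: -1>-8, R4: 8>-8) and is removed.
For General Rowe, R3 strictly dominates R1 on the remaining columns (I: 6>-3, III: 4>-2, IV: 5>4, V: 9>6); eliminate R1.
General Rowe's strategy R4 is strictly dominated by R3 (I: 6>0, III: 4>1, IV: 5>-7, V: 9>-2) and is removed.
For General Cole, V strictly dominates I on the remaining rows (R3: 6>5); eliminate I.
For General Cole, IV strictly dominates III on the remaining rows (R3: 1>-1); eliminate III.
For General Cole, V strictly dominates IV on the remaining rows (R3: 6>1); eliminate IV.
Among the remaining strategies, none is strictly dominated by another pure strategy of the same player, so the elimination stops.
Surviving strategies — General Rowe: {R3}; General Cole: {V}.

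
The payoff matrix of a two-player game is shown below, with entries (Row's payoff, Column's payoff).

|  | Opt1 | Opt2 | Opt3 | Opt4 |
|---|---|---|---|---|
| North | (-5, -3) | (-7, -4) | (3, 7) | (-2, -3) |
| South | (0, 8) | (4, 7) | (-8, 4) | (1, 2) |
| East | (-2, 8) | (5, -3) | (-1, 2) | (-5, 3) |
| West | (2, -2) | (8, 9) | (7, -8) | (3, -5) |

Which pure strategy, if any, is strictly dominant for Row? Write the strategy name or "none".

West

West vs North: Opt1: 2>-5, Opt2: 8>-7, Opt3: 7>3, Opt4: 3>-2.
West vs South: Opt1: 2>0, Opt2: 8>4, Opt3: 7>-8, Opt4: 3>1.
West vs East: Opt1: 2>-2, Opt2: 8>5, Opt3: 7>-1, Opt4: 3>-5.
West strictly beats every other strategy against every opponent action, so it is strictly dominant.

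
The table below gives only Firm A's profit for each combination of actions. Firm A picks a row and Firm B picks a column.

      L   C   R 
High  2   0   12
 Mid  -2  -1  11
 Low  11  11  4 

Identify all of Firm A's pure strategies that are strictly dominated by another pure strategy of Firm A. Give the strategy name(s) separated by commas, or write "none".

Nothing dominates High: Mid at L (2>-2); Low at R (12>4).
Mid: dominated, since High does at least as well everywhere (L: 2>-2, C: 0>-1, R: 12>11).
Nothing dominates Low: High at L (11>2); Mid at L (11>-2).

Mid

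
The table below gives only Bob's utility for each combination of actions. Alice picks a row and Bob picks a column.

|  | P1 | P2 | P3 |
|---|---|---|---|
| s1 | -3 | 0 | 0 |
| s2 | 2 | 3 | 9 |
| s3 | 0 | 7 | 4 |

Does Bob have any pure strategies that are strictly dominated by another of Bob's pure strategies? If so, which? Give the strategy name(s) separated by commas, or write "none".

P1

P1: dominated, since P2 does at least as well everywhere (s1: 0>-3, s2: 3>2, s3: 7>0).
Nothing dominates P2: P1 at s1 (0>-3); P3 at s1 (0=0).
Nothing dominates P3: P1 at s1 (0>-3); P2 at s1 (0=0).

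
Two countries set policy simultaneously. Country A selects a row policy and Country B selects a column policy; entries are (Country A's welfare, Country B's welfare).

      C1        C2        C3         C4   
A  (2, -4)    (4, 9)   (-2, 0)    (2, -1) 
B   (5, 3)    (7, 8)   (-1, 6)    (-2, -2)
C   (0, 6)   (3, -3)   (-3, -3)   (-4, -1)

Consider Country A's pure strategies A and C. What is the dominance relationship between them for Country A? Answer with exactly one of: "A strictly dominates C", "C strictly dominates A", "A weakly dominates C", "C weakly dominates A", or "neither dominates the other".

A's payoffs vs C's, by Country B's action — C1: 2>0, C2: 4>3, C3: -2>-3, C4: 2>-4.
A gives a strictly higher payoff against each choice by Country B, so A strictly dominates C.

A strictly dominates C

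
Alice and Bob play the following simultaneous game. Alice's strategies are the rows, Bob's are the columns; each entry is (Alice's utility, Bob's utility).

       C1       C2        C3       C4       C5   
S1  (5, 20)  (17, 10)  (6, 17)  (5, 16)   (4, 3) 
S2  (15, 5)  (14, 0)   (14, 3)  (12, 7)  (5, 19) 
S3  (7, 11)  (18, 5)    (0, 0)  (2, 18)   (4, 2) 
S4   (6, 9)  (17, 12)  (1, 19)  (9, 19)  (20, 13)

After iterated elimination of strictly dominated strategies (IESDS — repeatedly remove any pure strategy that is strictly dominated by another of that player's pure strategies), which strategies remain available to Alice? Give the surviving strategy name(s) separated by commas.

For Bob, C4 strictly dominates C2 on the remaining rows (S1: 16>10, S2: 7>0, S3: 18>5, S4: 19>12); eliminate C2.
For Alice, S2 strictly dominates S1 on the remaining columns (C1: 15>5, C3: 14>6, C4: 12>5, C5: 5>4); eliminate S1.
For Alice, S2 strictly dominates S3 on the remaining columns (C1: 15>7, C3: 14>0, C4: 12>2, C5: 5>4); eliminate S3.
Bob's strategy C1 is strictly dominated by C4 (S2: 7>5, S4: 19>9) and is removed.
Among the remaining strategies, none is strictly dominated by another pure strategy of the same player, so the elimination stops.
Surviving strategies — Alice: {S2, S4}; Bob: {C3, C4, C5}.

S2, S4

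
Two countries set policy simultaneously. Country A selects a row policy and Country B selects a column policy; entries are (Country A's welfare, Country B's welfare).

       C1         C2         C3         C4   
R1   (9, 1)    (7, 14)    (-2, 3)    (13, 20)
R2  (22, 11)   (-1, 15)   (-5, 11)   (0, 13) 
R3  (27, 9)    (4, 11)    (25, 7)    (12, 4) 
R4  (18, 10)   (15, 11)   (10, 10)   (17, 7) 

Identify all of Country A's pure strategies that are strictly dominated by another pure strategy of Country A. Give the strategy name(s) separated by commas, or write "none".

R4 strictly dominates R1 — C1: 18>9, C2: 15>7, C3: 10>-2, C4: 17>13.
R3 strictly dominates R2 — C1: 27>22, C2: 4>-1, C3: 25>-5, C4: 12>0.
R3 is not dominated — it holds its own against R1 at C1 (27>9); R2 at C1 (27>22); R4 at C1 (27>18).
Nothing dominates R4: R1 at C1 (18>9); R2 at C2 (15>-1); R3 at C2 (15>4).

R1, R2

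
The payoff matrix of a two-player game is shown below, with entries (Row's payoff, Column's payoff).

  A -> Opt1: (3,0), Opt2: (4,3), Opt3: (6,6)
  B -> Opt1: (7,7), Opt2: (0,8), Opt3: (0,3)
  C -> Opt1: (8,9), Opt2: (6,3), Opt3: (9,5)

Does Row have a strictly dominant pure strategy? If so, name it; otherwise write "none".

C vs A: Opt1: 8>3, Opt2: 6>4, Opt3: 9>6.
C vs B: Opt1: 8>7, Opt2: 6>0, Opt3: 9>0.
C strictly beats every other strategy against every opponent action, so it is strictly dominant.

C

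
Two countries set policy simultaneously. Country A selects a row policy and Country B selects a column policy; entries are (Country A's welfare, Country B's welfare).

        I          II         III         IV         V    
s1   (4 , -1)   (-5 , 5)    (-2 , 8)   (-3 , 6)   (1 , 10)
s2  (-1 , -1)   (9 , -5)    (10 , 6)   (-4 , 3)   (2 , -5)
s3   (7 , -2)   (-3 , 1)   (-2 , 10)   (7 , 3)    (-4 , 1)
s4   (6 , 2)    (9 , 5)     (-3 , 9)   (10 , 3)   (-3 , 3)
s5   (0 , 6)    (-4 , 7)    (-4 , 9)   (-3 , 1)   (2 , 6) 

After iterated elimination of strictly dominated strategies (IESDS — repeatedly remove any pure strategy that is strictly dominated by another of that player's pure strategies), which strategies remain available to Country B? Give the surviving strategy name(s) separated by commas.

Country B's strategy I is strictly dominated by III (s1: 8>-1, s2: 6>-1, s3: 10>-2, s4: 9>2, s5: 9>6) and is removed.
For Country B, III strictly dominates II on the remaining rows (s1: 8>5, s2: 6>-5, s3: 10>1, s4: 9>5, s5: 9>7); eliminate II.
For Country B, III strictly dominates IV on the remaining rows (s1: 8>6, s2: 6>3, s3: 10>3, s4: 9>3, s5: 9>1); eliminate IV.
For Country A, s2 strictly dominates s1 on the remaining columns (III: 10>-2, V: 2>1); eliminate s1.
For Country A, s2 strictly dominates s3 on the remaining columns (III: 10>-2, V: 2>-4); eliminate s3.
For Country A, s2 strictly dominates s4 on the remaining columns (III: 10>-3, V: 2>-3); eliminate s4.
Country B's strategy V is strictly dominated by III (s2: 6>-5, s5: 9>6) and is removed.
For Country A, s2 strictly dominates s5 on the remaining columns (III: 10>-4); eliminate s5.
Among the remaining strategies, none is strictly dominated by another pure strategy of the same player, so the elimination stops.
Surviving strategies — Country A: {s2}; Country B: {III}.

III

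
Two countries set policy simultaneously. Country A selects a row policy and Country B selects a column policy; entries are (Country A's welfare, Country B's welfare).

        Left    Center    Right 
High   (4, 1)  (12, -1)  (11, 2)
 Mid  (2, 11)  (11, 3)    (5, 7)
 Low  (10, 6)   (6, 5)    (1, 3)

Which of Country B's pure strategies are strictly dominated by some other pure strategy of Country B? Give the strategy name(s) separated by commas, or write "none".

Center

Nothing dominates Left: Center at High (1>-1); Right at Mid (11>7).
Left strictly dominates Center — High: 1>-1, Mid: 11>3, Low: 6>5.
Nothing dominates Right: Left at High (2>1); Center at High (2>-1).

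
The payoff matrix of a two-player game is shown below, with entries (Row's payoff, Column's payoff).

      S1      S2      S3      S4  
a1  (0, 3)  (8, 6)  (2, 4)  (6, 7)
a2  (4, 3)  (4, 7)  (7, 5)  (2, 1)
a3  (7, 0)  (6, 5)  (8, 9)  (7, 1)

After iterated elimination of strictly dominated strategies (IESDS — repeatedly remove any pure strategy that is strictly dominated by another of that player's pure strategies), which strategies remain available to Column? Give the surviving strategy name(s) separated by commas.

S2, S3, S4

For Row, a3 strictly dominates a2 on the remaining columns (S1: 7>4, S2: 6>4, S3: 8>7, S4: 7>2); eliminate a2.
Column's strategy S1 is strictly dominated by S2 (a1: 6>3, a3: 5>0) and is removed.
Among the remaining strategies, none is strictly dominated by another pure strategy of the same player, so the elimination stops.
Surviving strategies — Row: {a1, a3}; Column: {S2, S3, S4}.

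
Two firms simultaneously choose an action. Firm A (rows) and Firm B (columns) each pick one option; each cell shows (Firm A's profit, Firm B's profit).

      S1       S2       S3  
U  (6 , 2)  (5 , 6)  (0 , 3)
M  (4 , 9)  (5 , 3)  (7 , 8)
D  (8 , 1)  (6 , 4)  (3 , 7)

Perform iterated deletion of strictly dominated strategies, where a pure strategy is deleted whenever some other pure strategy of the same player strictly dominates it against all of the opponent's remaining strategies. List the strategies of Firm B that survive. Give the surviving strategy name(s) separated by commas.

S1, S3

Row U is eliminated: D beats it against every remaining column (S1: 8>6, S2: 6>5, S3: 3>0).
For Firm B, S3 strictly dominates S2 on the remaining rows (M: 8>3, D: 7>4); eliminate S2.
Among the remaining strategies, none is strictly dominated by another pure strategy of the same player, so the elimination stops.
Surviving strategies — Firm A: {M, D}; Firm B: {S1, S3}.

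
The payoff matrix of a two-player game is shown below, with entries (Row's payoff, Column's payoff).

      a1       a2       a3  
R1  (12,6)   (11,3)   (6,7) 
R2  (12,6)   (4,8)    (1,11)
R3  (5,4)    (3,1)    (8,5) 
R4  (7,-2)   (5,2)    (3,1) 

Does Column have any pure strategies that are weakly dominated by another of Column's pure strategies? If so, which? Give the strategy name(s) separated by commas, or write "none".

a1 is weakly dominated by a3 (R1: 7>6, R2: 11>6, R3: 5>4, R4: 1>-2).
a2: no other strategy beats it everywhere (a1 at R2 (8>6); a3 at R4 (2>1)).
a3 is not dominated — it holds its own against a1 at R1 (7>6); a2 at R1 (7>3).

a1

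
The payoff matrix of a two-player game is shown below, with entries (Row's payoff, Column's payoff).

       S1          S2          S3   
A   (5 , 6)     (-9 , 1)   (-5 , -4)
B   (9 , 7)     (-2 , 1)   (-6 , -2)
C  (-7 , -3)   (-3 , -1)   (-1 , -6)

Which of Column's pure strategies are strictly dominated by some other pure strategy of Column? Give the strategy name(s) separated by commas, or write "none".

S1 is not dominated — it holds its own against S2 at A (6>1); S3 at A (6>-4).
S2: no other strategy beats it everywhere (S1 at C (-1>-3); S3 at A (1>-4)).
S3: dominated, since S1 does at least as well everywhere (A: 6>-4, B: 7>-2, C: -3>-6).

S3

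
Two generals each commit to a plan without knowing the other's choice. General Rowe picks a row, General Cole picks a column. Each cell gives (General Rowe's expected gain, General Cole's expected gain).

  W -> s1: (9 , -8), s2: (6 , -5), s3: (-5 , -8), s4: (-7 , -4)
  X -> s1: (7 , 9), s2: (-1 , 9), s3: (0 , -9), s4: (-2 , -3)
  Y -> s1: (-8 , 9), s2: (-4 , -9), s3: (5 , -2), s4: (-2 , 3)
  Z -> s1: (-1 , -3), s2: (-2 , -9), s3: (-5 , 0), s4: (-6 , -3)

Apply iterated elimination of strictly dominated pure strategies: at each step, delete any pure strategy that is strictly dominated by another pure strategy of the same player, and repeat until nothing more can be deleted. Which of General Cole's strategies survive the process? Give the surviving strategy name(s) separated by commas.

For General Rowe, X strictly dominates Z on the remaining columns (s1: 7>-1, s2: -1>-2, s3: 0>-5, s4: -2>-6); eliminate Z.
For General Cole, s4 strictly dominates s3 on the remaining rows (W: -4>-8, X: -3>-9, Y: 3>-2); eliminate s3.
Among the remaining strategies, none is strictly dominated by another pure strategy of the same player, so the elimination stops.
Surviving strategies — General Rowe: {W, X, Y}; General Cole: {s1, s2, s4}.

s1, s2, s4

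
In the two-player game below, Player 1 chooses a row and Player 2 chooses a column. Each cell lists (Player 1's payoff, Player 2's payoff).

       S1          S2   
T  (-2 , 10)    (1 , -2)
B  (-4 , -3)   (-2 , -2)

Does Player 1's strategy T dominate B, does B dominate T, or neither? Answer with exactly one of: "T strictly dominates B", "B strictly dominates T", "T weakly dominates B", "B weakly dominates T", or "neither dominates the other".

T strictly dominates B

T's payoffs vs B's, by Player 2's action — S1: -2>-4, S2: 1>-2.
T gives a strictly higher payoff against every action of Player 2, so T strictly dominates B.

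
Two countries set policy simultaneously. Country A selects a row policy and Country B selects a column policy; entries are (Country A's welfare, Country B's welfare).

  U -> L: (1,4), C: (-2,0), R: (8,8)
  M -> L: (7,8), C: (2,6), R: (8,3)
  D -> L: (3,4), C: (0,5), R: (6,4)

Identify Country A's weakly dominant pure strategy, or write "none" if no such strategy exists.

M vs U: L: 7>1, C: 2>-2, R: 8=8.
M vs D: L: 7>3, C: 2>0, R: 8>6.
M is at least as good as every other strategy against every opponent action, so it is weakly dominant.

M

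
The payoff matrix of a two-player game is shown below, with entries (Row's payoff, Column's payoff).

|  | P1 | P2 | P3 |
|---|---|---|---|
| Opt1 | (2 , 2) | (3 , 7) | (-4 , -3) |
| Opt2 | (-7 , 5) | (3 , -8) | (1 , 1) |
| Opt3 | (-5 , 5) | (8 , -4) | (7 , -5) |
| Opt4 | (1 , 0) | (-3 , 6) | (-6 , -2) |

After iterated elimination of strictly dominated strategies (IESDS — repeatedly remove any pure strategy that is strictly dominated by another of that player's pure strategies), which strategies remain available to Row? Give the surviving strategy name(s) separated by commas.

For Row, Opt3 strictly dominates Opt2 on the remaining columns (P1: -5>-7, P2: 8>3, P3: 7>1); eliminate Opt2.
For Row, Opt1 strictly dominates Opt4 on the remaining columns (P1: 2>1, P2: 3>-3, P3: -4>-6); eliminate Opt4.
For Column, P1 strictly dominates P3 on the remaining rows (Opt1: 2>-3, Opt3: 5>-5); eliminate P3.
Among the remaining strategies, none is strictly dominated by another pure strategy of the same player, so the elimination stops.
Surviving strategies — Row: {Opt1, Opt3}; Column: {P1, P2}.

Opt1, Opt3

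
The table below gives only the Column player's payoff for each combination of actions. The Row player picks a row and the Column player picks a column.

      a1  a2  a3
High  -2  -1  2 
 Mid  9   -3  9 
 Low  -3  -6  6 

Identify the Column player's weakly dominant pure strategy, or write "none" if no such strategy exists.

a3

a3 vs a1: High: 2>-2, Mid: 9=9, Low: 6>-3.
a3 vs a2: High: 2>-1, Mid: 9>-3, Low: 6>-6.
a3 is at least as good as every other strategy against every opponent action, so it is weakly dominant.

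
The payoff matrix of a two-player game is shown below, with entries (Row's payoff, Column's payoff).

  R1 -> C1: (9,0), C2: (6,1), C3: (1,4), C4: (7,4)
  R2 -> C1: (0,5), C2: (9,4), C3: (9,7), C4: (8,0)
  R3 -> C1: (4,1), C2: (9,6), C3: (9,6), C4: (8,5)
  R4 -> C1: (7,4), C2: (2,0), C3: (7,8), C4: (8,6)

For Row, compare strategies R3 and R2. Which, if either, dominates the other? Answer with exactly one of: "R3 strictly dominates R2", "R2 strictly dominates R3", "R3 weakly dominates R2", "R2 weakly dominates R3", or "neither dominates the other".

R3's payoffs vs R2's, by Column's action — C1: 4>0, C2: 9=9, C3: 9=9, C4: 8=8.
R3 is at least as good everywhere and strictly better somewhere (tied only at C2, C3, C4), so R3 weakly but not strictly dominates R2.

R3 weakly dominates R2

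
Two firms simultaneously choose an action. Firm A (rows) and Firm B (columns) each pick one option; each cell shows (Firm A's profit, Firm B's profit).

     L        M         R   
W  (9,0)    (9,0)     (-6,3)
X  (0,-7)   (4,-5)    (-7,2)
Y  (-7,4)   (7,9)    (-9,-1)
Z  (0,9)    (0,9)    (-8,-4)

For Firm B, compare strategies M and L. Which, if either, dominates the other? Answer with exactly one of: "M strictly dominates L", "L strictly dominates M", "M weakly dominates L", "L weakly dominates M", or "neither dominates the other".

Compare M to L across each choice by Firm A: W: 0=0, X: -5>-7, Y: 9>4, Z: 9=9.
M is at least as good everywhere and strictly better somewhere (tied only at W, Z), so M weakly but not strictly dominates L.

M weakly dominates L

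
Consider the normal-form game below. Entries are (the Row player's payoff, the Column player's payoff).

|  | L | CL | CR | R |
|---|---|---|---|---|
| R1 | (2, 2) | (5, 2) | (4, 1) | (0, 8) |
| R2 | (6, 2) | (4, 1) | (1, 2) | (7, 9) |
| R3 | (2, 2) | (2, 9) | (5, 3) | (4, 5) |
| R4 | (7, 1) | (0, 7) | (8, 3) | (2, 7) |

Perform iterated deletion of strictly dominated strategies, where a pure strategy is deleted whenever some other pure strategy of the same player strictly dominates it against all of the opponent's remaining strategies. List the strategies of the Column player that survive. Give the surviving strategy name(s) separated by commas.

The Column player's strategy L is strictly dominated by R (R1: 8>2, R2: 9>2, R3: 5>2, R4: 7>1) and is removed.
For the Column player, R strictly dominates CR on the remaining rows (R1: 8>1, R2: 9>2, R3: 5>3, R4: 7>3); eliminate CR.
Row R3 is eliminated: R2 beats it against every remaining column (CL: 4>2, R: 7>4).
For the Row player, R2 strictly dominates R4 on the remaining columns (CL: 4>0, R: 7>2); eliminate R4.
For the Column player, R strictly dominates CL on the remaining rows (R1: 8>2, R2: 9>1); eliminate CL.
For the Row player, R2 strictly dominates R1 on the remaining columns (R: 7>0); eliminate R1.
Among the remaining strategies, none is strictly dominated by another pure strategy of the same player, so the elimination stops.
Surviving strategies — the Row player: {R2}; the Column player: {R}.

R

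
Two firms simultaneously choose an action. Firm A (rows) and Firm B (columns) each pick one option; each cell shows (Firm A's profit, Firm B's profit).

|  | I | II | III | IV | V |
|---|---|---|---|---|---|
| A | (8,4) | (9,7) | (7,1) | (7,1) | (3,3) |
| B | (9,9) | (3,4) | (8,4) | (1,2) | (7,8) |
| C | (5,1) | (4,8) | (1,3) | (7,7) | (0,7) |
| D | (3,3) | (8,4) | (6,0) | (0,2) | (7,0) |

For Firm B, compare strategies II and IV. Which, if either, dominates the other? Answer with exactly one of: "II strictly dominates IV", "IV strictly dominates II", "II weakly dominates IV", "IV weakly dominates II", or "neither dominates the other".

Compare II to IV across each opponent action: A: 7>1, B: 4>2, C: 8>7, D: 4>2.
II gives a strictly higher payoff against each opponent action, so II strictly dominates IV.

II strictly dominates IV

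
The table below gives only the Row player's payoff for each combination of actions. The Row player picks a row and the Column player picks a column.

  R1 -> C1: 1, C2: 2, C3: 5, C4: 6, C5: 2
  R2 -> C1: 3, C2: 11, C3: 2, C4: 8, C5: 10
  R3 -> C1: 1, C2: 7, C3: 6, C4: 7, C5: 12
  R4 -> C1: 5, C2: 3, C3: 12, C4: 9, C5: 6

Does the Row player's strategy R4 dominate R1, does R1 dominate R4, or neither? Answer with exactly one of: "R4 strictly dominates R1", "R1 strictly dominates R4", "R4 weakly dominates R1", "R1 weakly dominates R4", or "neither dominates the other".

R4's payoffs vs R1's, by the Column player's action — C1: 5>1, C2: 3>2, C3: 12>5, C4: 9>6, C5: 6>2.
Every comparison favours R4, so R4 strictly dominates R1.

R4 strictly dominates R1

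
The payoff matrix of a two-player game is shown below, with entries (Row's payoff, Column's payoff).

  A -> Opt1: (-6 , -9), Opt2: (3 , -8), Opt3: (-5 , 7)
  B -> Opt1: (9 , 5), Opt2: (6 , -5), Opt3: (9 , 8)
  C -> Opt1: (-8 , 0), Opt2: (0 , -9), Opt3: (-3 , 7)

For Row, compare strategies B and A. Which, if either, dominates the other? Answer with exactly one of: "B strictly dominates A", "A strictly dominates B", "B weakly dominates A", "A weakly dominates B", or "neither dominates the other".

B strictly dominates A

Compare B to A across each opponent action: Opt1: 9>-6, Opt2: 6>3, Opt3: 9>-5.
B gives a strictly higher payoff against each opponent action, so B strictly dominates A.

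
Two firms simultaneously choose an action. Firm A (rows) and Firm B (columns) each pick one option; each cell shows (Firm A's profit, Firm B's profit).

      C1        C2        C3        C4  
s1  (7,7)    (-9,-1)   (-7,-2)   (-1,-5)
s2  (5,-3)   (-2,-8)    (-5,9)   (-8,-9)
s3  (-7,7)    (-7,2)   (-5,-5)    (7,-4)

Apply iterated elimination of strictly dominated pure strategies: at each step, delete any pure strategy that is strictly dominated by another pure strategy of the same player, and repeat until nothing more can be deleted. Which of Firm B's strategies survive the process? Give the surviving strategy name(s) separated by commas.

C1, C3

Column C2 is eliminated: C1 beats it against every remaining row (s1: 7>-1, s2: -3>-8, s3: 7>2).
Column C4 is eliminated: C1 beats it against every remaining row (s1: 7>-5, s2: -3>-9, s3: 7>-4).
Among the remaining strategies, none is strictly dominated by another pure strategy of the same player, so the elimination stops.
Surviving strategies — Firm A: {s1, s2, s3}; Firm B: {C1, C3}.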